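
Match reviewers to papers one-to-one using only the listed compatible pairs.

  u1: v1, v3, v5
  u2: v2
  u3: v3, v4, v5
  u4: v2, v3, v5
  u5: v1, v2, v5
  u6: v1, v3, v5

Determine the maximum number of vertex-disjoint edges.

5

Unit-capacity flow: source→left, listed edges, right→sink; max matching = max flow.
Augmenting path u1→v1 (+1); matched 1.
Augmenting path u2→v2 (+1); matched 2.
Augmenting path u3→v3 (+1); matched 3.
Augmenting path u4→v5 (+1); matched 4.
Augmenting path u6→v3→u3→v4 (+1); matched 5.
No augmenting path remains; maximum matching = 5.
König certificate: {u3, v1, v2, v3, v5} is a vertex cover of size 5 (every listed pair touches it), so no matching can be larger.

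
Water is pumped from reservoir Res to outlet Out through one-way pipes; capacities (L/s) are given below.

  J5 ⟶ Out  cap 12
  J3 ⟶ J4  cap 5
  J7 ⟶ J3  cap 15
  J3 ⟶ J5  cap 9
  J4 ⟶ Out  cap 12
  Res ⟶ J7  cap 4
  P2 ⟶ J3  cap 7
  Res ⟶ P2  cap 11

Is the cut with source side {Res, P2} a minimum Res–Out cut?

Given cut capacity: 4 + 7 = 11.
Augment Res→J7→J3→J5→Out: bottleneck 4, flow now 4.
Augment Res→P2→J3→J5→Out: bottleneck 5, flow now 9.
Augment Res→P2→J3→J4→Out: bottleneck 2, flow now 11.
No augmenting path remains; maximum flow = 11.
Cut capacity 11 equals the max flow, so it is a minimum cut.

Yes — it is a minimum cut (capacity 11).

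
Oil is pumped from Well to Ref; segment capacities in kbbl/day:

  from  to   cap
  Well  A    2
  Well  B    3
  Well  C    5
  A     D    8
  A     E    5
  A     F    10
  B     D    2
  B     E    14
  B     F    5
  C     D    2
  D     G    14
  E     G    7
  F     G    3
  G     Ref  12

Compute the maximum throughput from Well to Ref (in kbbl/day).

Augment Well→A→D→G→Ref: bottleneck 2, flow now 2.
Augment Well→B→D→G→Ref: bottleneck 2, flow now 4.
Augment Well→B→E→G→Ref: bottleneck 1, flow now 5.
Augment Well→C→D→G→Ref: bottleneck 2, flow now 7.
No augmenting path remains; maximum flow = 7.
In the residual graph, reachable from Well: {Well, C}.
Min-cut edges: Well→A (2), Well→B (3), C→D (2); capacity 2 + 3 + 2 = 7.
This cut is saturated, so no flow can exceed 7.

7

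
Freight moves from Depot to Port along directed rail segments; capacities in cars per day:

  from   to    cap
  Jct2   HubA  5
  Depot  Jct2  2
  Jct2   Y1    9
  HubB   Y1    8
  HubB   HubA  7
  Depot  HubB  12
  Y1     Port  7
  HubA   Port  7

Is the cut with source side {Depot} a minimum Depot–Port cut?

Given cut capacity: 12 + 2 = 14.
Augment Depot→HubB→Y1→Port: bottleneck 7, flow now 7.
Augment Depot→HubB→HubA→Port: bottleneck 5, flow now 12.
Augment Depot→Jct2→HubA→Port: bottleneck 2, flow now 14.
No augmenting path remains; maximum flow = 14.
Cut capacity 14 equals the max flow, so it is a minimum cut.

Yes — it is a minimum cut (capacity 14).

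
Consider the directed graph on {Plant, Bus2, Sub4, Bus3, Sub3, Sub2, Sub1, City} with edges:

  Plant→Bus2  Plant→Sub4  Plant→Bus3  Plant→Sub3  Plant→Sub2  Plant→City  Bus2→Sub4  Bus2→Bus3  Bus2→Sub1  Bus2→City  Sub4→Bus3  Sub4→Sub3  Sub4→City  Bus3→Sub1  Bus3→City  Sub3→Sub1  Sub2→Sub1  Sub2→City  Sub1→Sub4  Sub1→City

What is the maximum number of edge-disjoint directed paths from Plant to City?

6

Assign every edge capacity 1; by Menger, the answer equals the max flow.
Path Plant→City (+1); total 1.
Path Plant→Bus2→City (+1); total 2.
Path Plant→Sub4→City (+1); total 3.
Path Plant→Bus3→City (+1); total 4.
Path Plant→Sub2→City (+1); total 5.
Path Plant→Sub3→Sub1→City (+1); total 6.
No residual Plant→City path; max flow = 6.
Certifying cut of size 6: {Plant→Bus2, Plant→Bus3, Plant→City, Plant→Sub2, Plant→Sub3, Plant→Sub4}.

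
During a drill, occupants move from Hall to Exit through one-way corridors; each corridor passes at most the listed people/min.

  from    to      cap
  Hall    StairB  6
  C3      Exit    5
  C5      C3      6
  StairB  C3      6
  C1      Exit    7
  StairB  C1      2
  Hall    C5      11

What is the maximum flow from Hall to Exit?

Augment Hall→StairB→C1→Exit: bottleneck 2, flow now 2.
Augment Hall→StairB→C3→Exit: bottleneck 4, flow now 6.
Augment Hall→C5→C3→Exit: bottleneck 1, flow now 7.
No augmenting path remains; maximum flow = 7.
In the residual graph, reachable from Hall: {Hall, StairB, C5, C3}.
Min-cut edges: StairB→C1 (2), C3→Exit (5); capacity 2 + 5 = 7.
This cut is saturated, so no flow can exceed 7.

7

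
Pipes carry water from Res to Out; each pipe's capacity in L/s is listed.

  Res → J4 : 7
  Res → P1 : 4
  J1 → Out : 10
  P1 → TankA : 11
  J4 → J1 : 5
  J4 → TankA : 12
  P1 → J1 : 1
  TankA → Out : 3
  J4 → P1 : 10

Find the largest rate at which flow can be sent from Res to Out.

9

Augment Res→P1→TankA→Out: bottleneck 3, flow now 3.
Augment Res→P1→J1→Out: bottleneck 1, flow now 4.
Augment Res→J4→J1→Out: bottleneck 5, flow now 9.
No augmenting path remains; maximum flow = 9.
In the residual graph, reachable from Res: {Res, P1, J4, TankA}.
Min-cut edges: P1→J1 (1), J4→J1 (5), TankA→Out (3); capacity 1 + 5 + 3 = 9.
This cut is saturated, so no flow can exceed 9.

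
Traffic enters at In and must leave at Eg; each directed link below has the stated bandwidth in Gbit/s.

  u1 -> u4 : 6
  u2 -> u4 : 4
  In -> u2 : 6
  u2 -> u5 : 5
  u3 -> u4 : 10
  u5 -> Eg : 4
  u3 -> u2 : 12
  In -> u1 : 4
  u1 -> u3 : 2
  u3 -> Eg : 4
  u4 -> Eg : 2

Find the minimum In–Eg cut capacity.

Augment In→u1→u3→Eg: bottleneck 2, flow now 2.
Augment In→u1→u4→Eg: bottleneck 2, flow now 4.
Augment In→u2→u5→Eg: bottleneck 4, flow now 8.
No augmenting path remains; maximum flow = 8.
By max-flow min-cut, the minimum cut capacity equals the max flow.
In the residual graph, reachable from In: {In, u1, u2, u4, u5}.
Min-cut edges: u1→u3 (2), u4→Eg (2), u5→Eg (4); capacity 2 + 2 + 4 = 8.

8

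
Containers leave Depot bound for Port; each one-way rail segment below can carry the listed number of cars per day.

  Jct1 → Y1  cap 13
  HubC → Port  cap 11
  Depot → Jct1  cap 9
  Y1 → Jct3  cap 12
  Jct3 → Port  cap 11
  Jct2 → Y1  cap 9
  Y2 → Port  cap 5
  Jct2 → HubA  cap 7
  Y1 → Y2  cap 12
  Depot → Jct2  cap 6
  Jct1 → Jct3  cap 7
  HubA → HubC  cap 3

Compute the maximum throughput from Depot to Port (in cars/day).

Augment Depot→Jct1→Jct3→Port: bottleneck 7, flow now 7.
Augment Depot→Jct2→Y1→Y2→Port: bottleneck 5, flow now 12.
Augment Depot→Jct2→Y1→Jct3→Port: bottleneck 1, flow now 13.
Augment Depot→Jct1→Y1→Jct3→Port: bottleneck 2, flow now 15.
No augmenting path remains; maximum flow = 15.
In the residual graph, reachable from Depot: {Depot}.
Min-cut edges: Depot→Jct2 (6), Depot→Jct1 (9); capacity 6 + 9 = 15.
This cut is saturated, so no flow can exceed 15.

15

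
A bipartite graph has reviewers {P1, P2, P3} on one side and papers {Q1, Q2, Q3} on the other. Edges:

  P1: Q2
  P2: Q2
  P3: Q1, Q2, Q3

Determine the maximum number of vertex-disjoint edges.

2

Unit-capacity flow: source→left, listed edges, right→sink; max matching = max flow.
Augmenting path P1→Q2 (+1); matched 1.
Augmenting path P3→Q1 (+1); matched 2.
No augmenting path remains; maximum matching = 2.
König certificate: {P3, Q2} is a vertex cover of size 2 (every listed pair touches it), so no matching can be larger.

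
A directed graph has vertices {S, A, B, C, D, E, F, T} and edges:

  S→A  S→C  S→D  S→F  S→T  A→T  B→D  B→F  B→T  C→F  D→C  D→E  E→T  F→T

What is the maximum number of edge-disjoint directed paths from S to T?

Assign every edge capacity 1; by Menger, the answer equals the max flow.
Path S→T (+1); total 1.
Path S→A→T (+1); total 2.
Path S→F→T (+1); total 3.
Path S→D→E→T (+1); total 4.
No residual S→T path; max flow = 4.
Certifying cut of size 4: {F→T, S→A, S→D, S→T}.

4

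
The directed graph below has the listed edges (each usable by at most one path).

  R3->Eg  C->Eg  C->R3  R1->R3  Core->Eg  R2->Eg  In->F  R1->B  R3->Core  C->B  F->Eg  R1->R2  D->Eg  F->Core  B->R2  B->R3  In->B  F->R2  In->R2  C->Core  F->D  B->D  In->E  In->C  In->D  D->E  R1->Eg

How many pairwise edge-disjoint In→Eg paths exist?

5

Assign every edge capacity 1; by Menger, the answer equals the max flow.
Path In→F→Eg (+1); total 1.
Path In→C→Eg (+1); total 2.
Path In→R2→Eg (+1); total 3.
Path In→D→Eg (+1); total 4.
Path In→B→R3→Eg (+1); total 5.
No residual In→Eg path; max flow = 5.
Certifying cut of size 5: {In→B, In→C, In→D, In→F, In→R2}.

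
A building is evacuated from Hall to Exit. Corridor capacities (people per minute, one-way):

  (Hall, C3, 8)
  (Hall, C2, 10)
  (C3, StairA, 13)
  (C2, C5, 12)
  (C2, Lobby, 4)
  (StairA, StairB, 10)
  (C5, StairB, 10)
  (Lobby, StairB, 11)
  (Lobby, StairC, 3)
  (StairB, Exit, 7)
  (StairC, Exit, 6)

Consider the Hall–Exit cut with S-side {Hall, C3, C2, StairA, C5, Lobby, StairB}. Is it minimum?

Yes — it is a minimum cut (capacity 10).

Given cut capacity: 3 + 7 = 10.
Augment Hall→C3→StairA→StairB→Exit: bottleneck 7, flow now 7.
Augment Hall→C2→Lobby→StairC→Exit: bottleneck 3, flow now 10.
No augmenting path remains; maximum flow = 10.
Cut capacity 10 equals the max flow, so it is a minimum cut.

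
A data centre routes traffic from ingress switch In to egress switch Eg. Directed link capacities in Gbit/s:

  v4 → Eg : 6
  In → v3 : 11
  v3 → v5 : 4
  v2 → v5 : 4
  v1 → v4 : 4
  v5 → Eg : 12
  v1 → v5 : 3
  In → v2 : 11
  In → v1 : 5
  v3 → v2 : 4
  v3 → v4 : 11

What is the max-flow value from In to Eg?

Augment In→v1→v4→Eg: bottleneck 4, flow now 4.
Augment In→v1→v5→Eg: bottleneck 1, flow now 5.
Augment In→v2→v5→Eg: bottleneck 4, flow now 9.
Augment In→v3→v4→Eg: bottleneck 2, flow now 11.
Augment In→v3→v5→Eg: bottleneck 4, flow now 15.
Augment In→v3→v4→v1→v5→Eg: bottleneck 2, flow now 17. (uses reverse residual edge)
No augmenting path remains; maximum flow = 17.
In the residual graph, reachable from In: {In, v1, v2, v3, v4}.
Min-cut edges: v1→v5 (3), v2→v5 (4), v3→v5 (4), v4→Eg (6); capacity 3 + 4 + 4 + 6 = 17.
This cut is saturated, so no flow can exceed 17.

17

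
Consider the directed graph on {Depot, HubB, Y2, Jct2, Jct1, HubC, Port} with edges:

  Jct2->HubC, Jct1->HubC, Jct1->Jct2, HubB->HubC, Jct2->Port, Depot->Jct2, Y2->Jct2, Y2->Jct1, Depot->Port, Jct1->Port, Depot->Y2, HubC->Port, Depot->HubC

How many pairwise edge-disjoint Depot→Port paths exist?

Assign every edge capacity 1; by Menger, the answer equals the max flow.
Path Depot→Port (+1); total 1.
Path Depot→Jct2→Port (+1); total 2.
Path Depot→HubC→Port (+1); total 3.
Path Depot→Y2→Jct1→Port (+1); total 4.
No residual Depot→Port path; max flow = 4.
Certifying cut of size 4: {Depot→HubC, Depot→Jct2, Depot→Port, Depot→Y2}.

4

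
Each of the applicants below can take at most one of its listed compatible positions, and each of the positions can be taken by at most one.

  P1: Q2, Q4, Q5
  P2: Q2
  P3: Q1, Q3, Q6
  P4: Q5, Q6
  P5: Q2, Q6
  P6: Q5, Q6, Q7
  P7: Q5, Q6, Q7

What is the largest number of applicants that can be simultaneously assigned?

Unit-capacity flow: source→left, listed edges, right→sink; max matching = max flow.
Augmenting path P1→Q2 (+1); matched 1.
Augmenting path P3→Q1 (+1); matched 2.
Augmenting path P4→Q5 (+1); matched 3.
Augmenting path P5→Q6 (+1); matched 4.
Augmenting path P6→Q7 (+1); matched 5.
Augmenting path P2→Q2→P1→Q4 (+1); matched 6.
No augmenting path remains; maximum matching = 6.
König certificate: {P1, P3, Q2, Q5, Q6, Q7} is a vertex cover of size 6 (every listed pair touches it), so no matching can be larger.

6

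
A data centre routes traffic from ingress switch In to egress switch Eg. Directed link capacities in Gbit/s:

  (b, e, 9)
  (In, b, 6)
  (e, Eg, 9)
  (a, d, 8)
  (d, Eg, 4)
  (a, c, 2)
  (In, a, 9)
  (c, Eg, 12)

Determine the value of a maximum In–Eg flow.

Augment In→a→c→Eg: bottleneck 2, flow now 2.
Augment In→a→d→Eg: bottleneck 4, flow now 6.
Augment In→b→e→Eg: bottleneck 6, flow now 12.
No augmenting path remains; maximum flow = 12.
In the residual graph, reachable from In: {In, a, d}.
Min-cut edges: In→b (6), a→c (2), d→Eg (4); capacity 6 + 2 + 4 = 12.
This cut is saturated, so no flow can exceed 12.

12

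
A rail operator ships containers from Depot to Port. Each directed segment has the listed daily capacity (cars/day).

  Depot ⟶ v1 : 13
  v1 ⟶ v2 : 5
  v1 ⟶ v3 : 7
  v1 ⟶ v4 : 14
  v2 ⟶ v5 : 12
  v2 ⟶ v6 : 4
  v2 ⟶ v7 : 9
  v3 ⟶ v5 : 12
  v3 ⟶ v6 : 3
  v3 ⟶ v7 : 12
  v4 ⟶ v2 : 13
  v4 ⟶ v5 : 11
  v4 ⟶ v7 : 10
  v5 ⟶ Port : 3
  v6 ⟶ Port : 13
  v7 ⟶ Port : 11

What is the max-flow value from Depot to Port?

13

Augment Depot→v1→v2→v5→Port: bottleneck 3, flow now 3.
Augment Depot→v1→v2→v6→Port: bottleneck 2, flow now 5.
Augment Depot→v1→v3→v6→Port: bottleneck 3, flow now 8.
Augment Depot→v1→v3→v7→Port: bottleneck 4, flow now 12.
Augment Depot→v1→v4→v7→Port: bottleneck 1, flow now 13.
No augmenting path remains; maximum flow = 13.
In the residual graph, reachable from Depot: {Depot}.
Min-cut edges: Depot→v1 (13); capacity 13 = 13.
This cut is saturated, so no flow can exceed 13.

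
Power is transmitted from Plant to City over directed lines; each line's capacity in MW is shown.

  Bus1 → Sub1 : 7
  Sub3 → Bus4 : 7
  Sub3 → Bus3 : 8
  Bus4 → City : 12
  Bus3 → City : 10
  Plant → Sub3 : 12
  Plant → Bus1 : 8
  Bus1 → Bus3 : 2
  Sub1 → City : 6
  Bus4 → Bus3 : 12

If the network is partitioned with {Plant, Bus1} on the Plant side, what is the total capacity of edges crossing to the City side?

21

Edges leaving {Plant, Bus1}: Plant→Sub3 (12), Bus1→Bus3 (2), Bus1→Sub1 (7).
Cut capacity = 12 + 2 + 7 = 21.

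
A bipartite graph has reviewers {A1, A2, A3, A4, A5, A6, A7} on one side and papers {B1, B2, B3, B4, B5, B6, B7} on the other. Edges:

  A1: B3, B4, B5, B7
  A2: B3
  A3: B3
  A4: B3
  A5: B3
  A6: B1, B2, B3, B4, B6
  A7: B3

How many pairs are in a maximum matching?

Unit-capacity flow: source→left, listed edges, right→sink; max matching = max flow.
Augmenting path A1→B3 (+1); matched 1.
Augmenting path A6→B1 (+1); matched 2.
Augmenting path A2→B3→A1→B4 (+1); matched 3.
No augmenting path remains; maximum matching = 3.
König certificate: {A1, A6, B3} is a vertex cover of size 3 (every listed pair touches it), so no matching can be larger.

3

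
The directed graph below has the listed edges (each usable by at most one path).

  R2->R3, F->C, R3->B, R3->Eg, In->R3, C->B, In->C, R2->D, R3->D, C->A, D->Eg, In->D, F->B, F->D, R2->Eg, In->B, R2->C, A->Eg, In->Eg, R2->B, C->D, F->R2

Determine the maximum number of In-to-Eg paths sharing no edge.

Assign every edge capacity 1; by Menger, the answer equals the max flow.
Path In→Eg (+1); total 1.
Path In→R3→Eg (+1); total 2.
Path In→D→Eg (+1); total 3.
Path In→C→A→Eg (+1); total 4.
No residual In→Eg path; max flow = 4.
Certifying cut of size 4: {In→C, In→D, In→Eg, In→R3}.

4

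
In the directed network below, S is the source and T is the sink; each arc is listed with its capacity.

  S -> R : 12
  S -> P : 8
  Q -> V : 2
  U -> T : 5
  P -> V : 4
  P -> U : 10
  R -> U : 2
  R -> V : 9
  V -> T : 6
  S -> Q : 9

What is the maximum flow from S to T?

11

Augment S→P→U→T: bottleneck 5, flow now 5.
Augment S→P→V→T: bottleneck 3, flow now 8.
Augment S→Q→V→T: bottleneck 2, flow now 10.
Augment S→R→V→T: bottleneck 1, flow now 11.
No augmenting path remains; maximum flow = 11.
In the residual graph, reachable from S: {S, P, Q, R, U, V}.
Min-cut edges: U→T (5), V→T (6); capacity 5 + 6 = 11.
This cut is saturated, so no flow can exceed 11.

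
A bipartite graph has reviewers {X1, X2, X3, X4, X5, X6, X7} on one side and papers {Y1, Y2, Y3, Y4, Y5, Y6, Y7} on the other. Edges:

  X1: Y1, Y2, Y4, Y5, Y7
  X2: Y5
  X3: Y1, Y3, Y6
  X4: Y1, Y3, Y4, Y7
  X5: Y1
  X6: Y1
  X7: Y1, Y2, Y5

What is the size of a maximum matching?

6

Unit-capacity flow: source→left, listed edges, right→sink; max matching = max flow.
Augmenting path X1→Y1 (+1); matched 1.
Augmenting path X2→Y5 (+1); matched 2.
Augmenting path X3→Y3 (+1); matched 3.
Augmenting path X4→Y4 (+1); matched 4.
Augmenting path X7→Y2 (+1); matched 5.
Augmenting path X5→Y1→X1→Y7 (+1); matched 6.
No augmenting path remains; maximum matching = 6.
König certificate: {X1, X2, X3, X4, X7, Y1} is a vertex cover of size 6 (every listed pair touches it), so no matching can be larger.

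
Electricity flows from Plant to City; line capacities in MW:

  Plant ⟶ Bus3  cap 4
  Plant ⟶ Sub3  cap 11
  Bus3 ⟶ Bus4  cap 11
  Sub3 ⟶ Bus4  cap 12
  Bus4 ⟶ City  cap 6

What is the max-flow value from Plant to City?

6

Augment Plant→Bus3→Bus4→City: bottleneck 4, flow now 4.
Augment Plant→Sub3→Bus4→City: bottleneck 2, flow now 6.
No augmenting path remains; maximum flow = 6.
In the residual graph, reachable from Plant: {Plant, Bus3, Sub3, Bus4}.
Min-cut edges: Bus4→City (6); capacity 6 = 6.
This cut is saturated, so no flow can exceed 6.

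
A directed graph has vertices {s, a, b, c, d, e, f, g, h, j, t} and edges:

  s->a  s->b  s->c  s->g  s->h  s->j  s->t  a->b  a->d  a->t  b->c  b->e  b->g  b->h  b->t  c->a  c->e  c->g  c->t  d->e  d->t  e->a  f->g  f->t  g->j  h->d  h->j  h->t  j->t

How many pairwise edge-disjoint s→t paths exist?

6

Assign every edge capacity 1; by Menger, the answer equals the max flow.
Path s→t (+1); total 1.
Path s→a→t (+1); total 2.
Path s→b→t (+1); total 3.
Path s→c→t (+1); total 4.
Path s→h→t (+1); total 5.
Path s→j→t (+1); total 6.
No residual s→t path; max flow = 6.
Certifying cut of size 6: {j→t, s→a, s→b, s→c, s→h, s→t}.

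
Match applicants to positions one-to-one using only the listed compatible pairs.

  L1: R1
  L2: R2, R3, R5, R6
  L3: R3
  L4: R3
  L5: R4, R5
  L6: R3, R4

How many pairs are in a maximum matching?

Unit-capacity flow: source→left, listed edges, right→sink; max matching = max flow.
Augmenting path L1→R1 (+1); matched 1.
Augmenting path L2→R2 (+1); matched 2.
Augmenting path L3→R3 (+1); matched 3.
Augmenting path L5→R4 (+1); matched 4.
Augmenting path L6→R4→L5→R5 (+1); matched 5.
No augmenting path remains; maximum matching = 5.
König certificate: {L1, L2, L5, L6, R3} is a vertex cover of size 5 (every listed pair touches it), so no matching can be larger.

5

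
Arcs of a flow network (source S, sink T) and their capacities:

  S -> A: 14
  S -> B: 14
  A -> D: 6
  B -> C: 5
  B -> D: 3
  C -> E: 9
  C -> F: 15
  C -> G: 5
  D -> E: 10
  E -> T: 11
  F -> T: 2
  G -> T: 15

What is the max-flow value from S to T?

14

Augment S→A→D→E→T: bottleneck 6, flow now 6.
Augment S→B→C→E→T: bottleneck 5, flow now 11.
Augment S→B→D→E→C→F→T: bottleneck 2, flow now 13. (uses reverse residual edge)
Augment S→B→D→E→C→G→T: bottleneck 1, flow now 14. (uses reverse residual edge)
No augmenting path remains; maximum flow = 14.
In the residual graph, reachable from S: {S, A, B}.
Min-cut edges: A→D (6), B→C (5), B→D (3); capacity 6 + 5 + 3 = 14.
This cut is saturated, so no flow can exceed 14.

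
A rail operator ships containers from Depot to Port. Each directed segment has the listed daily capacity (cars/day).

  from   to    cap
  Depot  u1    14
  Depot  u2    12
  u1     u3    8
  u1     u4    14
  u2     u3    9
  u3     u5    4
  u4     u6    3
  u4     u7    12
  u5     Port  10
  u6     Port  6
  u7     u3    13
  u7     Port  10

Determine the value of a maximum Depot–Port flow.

Augment Depot→u1→u3→u5→Port: bottleneck 4, flow now 4.
Augment Depot→u1→u4→u6→Port: bottleneck 3, flow now 7.
Augment Depot→u1→u4→u7→Port: bottleneck 7, flow now 14.
Augment Depot→u2→u3→u1→u4→u7→Port: bottleneck 3, flow now 17. (uses reverse residual edge)
No augmenting path remains; maximum flow = 17.
In the residual graph, reachable from Depot: {Depot, u1, u2, u3, u4, u7}.
Min-cut edges: u3→u5 (4), u4→u6 (3), u7→Port (10); capacity 4 + 3 + 10 = 17.
This cut is saturated, so no flow can exceed 17.

17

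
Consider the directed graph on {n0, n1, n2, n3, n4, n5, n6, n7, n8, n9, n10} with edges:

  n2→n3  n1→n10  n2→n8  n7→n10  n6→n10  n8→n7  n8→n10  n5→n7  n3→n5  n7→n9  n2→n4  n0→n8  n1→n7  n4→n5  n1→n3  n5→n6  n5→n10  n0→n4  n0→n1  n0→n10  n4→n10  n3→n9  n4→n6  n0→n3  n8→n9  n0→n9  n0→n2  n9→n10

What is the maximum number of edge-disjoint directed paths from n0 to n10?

Assign every edge capacity 1; by Menger, the answer equals the max flow.
Path n0→n10 (+1); total 1.
Path n0→n1→n10 (+1); total 2.
Path n0→n4→n10 (+1); total 3.
Path n0→n8→n10 (+1); total 4.
Path n0→n9→n10 (+1); total 5.
Path n0→n3→n5→n10 (+1); total 6.
Path n0→n2→n4→n6→n10 (+1); total 7.
No residual n0→n10 path; max flow = 7.
Certifying cut of size 7: {n0→n1, n0→n10, n0→n2, n0→n3, n0→n4, n0→n8, n0→n9}.

7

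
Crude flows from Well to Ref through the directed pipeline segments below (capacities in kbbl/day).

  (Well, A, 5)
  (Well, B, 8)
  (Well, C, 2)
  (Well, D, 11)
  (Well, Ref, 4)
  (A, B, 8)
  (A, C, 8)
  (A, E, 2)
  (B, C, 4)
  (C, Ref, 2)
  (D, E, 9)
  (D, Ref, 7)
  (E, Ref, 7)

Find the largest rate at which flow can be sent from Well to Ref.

19

Augment Well→Ref: bottleneck 4, flow now 4.
Augment Well→C→Ref: bottleneck 2, flow now 6.
Augment Well→D→Ref: bottleneck 7, flow now 13.
Augment Well→A→E→Ref: bottleneck 2, flow now 15.
Augment Well→D→E→Ref: bottleneck 4, flow now 19.
No augmenting path remains; maximum flow = 19.
In the residual graph, reachable from Well: {Well, A, B, C}.
Min-cut edges: Well→D (11), Well→Ref (4), A→E (2), C→Ref (2); capacity 11 + 4 + 2 + 2 = 19.
This cut is saturated, so no flow can exceed 19.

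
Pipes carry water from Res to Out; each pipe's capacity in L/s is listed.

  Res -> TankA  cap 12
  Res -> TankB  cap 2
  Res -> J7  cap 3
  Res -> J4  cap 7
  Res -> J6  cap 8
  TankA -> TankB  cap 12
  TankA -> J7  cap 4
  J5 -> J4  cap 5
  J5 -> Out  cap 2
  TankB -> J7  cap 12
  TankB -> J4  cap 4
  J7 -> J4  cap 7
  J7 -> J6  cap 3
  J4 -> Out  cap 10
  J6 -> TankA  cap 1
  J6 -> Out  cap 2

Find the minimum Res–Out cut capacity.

12

Augment Res→J4→Out: bottleneck 7, flow now 7.
Augment Res→J6→Out: bottleneck 2, flow now 9.
Augment Res→TankB→J4→Out: bottleneck 2, flow now 11.
Augment Res→J7→J4→Out: bottleneck 1, flow now 12.
No augmenting path remains; maximum flow = 12.
By max-flow min-cut, the minimum cut capacity equals the max flow.
In the residual graph, reachable from Res: {Res, TankA, TankB, J7, J4, J6}.
Min-cut edges: J4→Out (10), J6→Out (2); capacity 10 + 2 = 12.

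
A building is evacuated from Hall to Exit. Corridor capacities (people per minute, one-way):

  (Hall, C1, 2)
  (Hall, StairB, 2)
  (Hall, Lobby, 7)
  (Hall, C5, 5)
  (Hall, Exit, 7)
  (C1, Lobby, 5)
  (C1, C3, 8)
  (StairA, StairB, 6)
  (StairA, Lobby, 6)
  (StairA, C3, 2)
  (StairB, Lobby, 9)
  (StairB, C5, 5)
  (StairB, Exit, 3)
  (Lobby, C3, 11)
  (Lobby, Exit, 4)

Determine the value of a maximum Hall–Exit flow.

Augment Hall→Exit: bottleneck 7, flow now 7.
Augment Hall→StairB→Exit: bottleneck 2, flow now 9.
Augment Hall→Lobby→Exit: bottleneck 4, flow now 13.
No augmenting path remains; maximum flow = 13.
In the residual graph, reachable from Hall: {Hall, C1, Lobby, C3, C5}.
Min-cut edges: Hall→StairB (2), Hall→Exit (7), Lobby→Exit (4); capacity 2 + 7 + 4 = 13.
This cut is saturated, so no flow can exceed 13.

13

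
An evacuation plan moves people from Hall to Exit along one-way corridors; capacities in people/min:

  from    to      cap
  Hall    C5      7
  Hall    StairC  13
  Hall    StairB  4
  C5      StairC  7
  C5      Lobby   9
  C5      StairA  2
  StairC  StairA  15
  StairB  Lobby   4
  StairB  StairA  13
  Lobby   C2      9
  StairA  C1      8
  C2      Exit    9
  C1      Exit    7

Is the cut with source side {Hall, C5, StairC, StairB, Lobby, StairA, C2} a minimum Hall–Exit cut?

No — its capacity is 17, but the minimum cut has capacity 16.

Given cut capacity: 8 + 9 = 17.
Augment Hall→C5→Lobby→C2→Exit: bottleneck 7, flow now 7.
Augment Hall→StairC→StairA→C1→Exit: bottleneck 7, flow now 14.
Augment Hall→StairB→Lobby→C2→Exit: bottleneck 2, flow now 16.
No augmenting path remains; maximum flow = 16.
In the residual graph, reachable from Hall: {Hall, C5, StairC, StairB, Lobby, StairA, C1}.
Min-cut edges: Lobby→C2 (9), C1→Exit (7); capacity 9 + 7 = 16.
Cut capacity 17 exceeds the max flow 16, so it is not minimum.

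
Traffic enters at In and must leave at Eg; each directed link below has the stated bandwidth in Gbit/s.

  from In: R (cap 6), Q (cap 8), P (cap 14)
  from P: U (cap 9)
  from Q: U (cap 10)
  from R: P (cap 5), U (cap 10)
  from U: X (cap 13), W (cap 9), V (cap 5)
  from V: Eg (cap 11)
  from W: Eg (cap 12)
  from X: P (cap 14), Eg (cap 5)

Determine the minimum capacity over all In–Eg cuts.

Augment In→P→U→V→Eg: bottleneck 5, flow now 5.
Augment In→P→U→W→Eg: bottleneck 4, flow now 9.
Augment In→Q→U→W→Eg: bottleneck 5, flow now 14.
Augment In→Q→U→X→Eg: bottleneck 3, flow now 17.
Augment In→R→U→X→Eg: bottleneck 2, flow now 19.
No augmenting path remains; maximum flow = 19.
By max-flow min-cut, the minimum cut capacity equals the max flow.
In the residual graph, reachable from In: {In, P, Q, R, U, X}.
Min-cut edges: U→V (5), U→W (9), X→Eg (5); capacity 5 + 9 + 5 = 19.

19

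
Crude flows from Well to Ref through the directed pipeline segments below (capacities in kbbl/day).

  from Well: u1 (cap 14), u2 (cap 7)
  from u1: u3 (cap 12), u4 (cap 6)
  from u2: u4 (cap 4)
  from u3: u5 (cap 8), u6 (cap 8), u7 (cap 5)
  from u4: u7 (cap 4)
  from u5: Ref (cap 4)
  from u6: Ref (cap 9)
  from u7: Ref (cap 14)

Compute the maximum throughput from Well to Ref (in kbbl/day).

16

Augment Well→u1→u3→u5→Ref: bottleneck 4, flow now 4.
Augment Well→u1→u3→u6→Ref: bottleneck 8, flow now 12.
Augment Well→u1→u4→u7→Ref: bottleneck 2, flow now 14.
Augment Well→u2→u4→u7→Ref: bottleneck 2, flow now 16.
No augmenting path remains; maximum flow = 16.
In the residual graph, reachable from Well: {Well, u1, u2, u4}.
Min-cut edges: u1→u3 (12), u4→u7 (4); capacity 12 + 4 = 16.
This cut is saturated, so no flow can exceed 16.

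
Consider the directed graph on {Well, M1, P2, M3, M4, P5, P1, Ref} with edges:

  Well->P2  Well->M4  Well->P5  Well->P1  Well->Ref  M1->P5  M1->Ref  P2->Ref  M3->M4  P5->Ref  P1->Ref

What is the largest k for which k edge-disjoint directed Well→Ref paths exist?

Assign every edge capacity 1; by Menger, the answer equals the max flow.
Path Well→Ref (+1); total 1.
Path Well→P2→Ref (+1); total 2.
Path Well→P5→Ref (+1); total 3.
Path Well→P1→Ref (+1); total 4.
No residual Well→Ref path; max flow = 4.
Certifying cut of size 4: {Well→P1, Well→P2, Well→P5, Well→Ref}.

4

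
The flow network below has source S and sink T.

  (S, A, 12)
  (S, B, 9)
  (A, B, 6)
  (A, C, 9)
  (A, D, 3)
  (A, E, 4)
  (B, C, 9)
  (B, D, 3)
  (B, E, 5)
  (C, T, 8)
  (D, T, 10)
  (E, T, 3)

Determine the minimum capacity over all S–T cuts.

Augment S→A→C→T: bottleneck 8, flow now 8.
Augment S→A→D→T: bottleneck 3, flow now 11.
Augment S→A→E→T: bottleneck 1, flow now 12.
Augment S→B→D→T: bottleneck 3, flow now 15.
Augment S→B→E→T: bottleneck 2, flow now 17.
No augmenting path remains; maximum flow = 17.
By max-flow min-cut, the minimum cut capacity equals the max flow.
In the residual graph, reachable from S: {S, A, B, C, E}.
Min-cut edges: A→D (3), B→D (3), C→T (8), E→T (3); capacity 3 + 3 + 8 + 3 = 17.

17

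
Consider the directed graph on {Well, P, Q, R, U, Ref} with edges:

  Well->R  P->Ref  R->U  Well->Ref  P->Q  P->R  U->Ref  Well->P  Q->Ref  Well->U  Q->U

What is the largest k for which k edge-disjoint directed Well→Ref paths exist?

Assign every edge capacity 1; by Menger, the answer equals the max flow.
Path Well→Ref (+1); total 1.
Path Well→P→Ref (+1); total 2.
Path Well→U→Ref (+1); total 3.
No residual Well→Ref path; max flow = 3.
Certifying cut of size 3: {U→Ref, Well→P, Well→Ref}.

3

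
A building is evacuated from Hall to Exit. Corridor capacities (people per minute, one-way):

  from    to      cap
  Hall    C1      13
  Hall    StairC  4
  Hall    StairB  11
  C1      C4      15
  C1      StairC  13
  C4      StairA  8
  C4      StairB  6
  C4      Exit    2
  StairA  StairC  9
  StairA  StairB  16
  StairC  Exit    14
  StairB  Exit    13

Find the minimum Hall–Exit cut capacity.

Augment Hall→StairC→Exit: bottleneck 4, flow now 4.
Augment Hall→StairB→Exit: bottleneck 11, flow now 15.
Augment Hall→C1→C4→Exit: bottleneck 2, flow now 17.
Augment Hall→C1→StairC→Exit: bottleneck 10, flow now 27.
Augment Hall→C1→C4→StairB→Exit: bottleneck 1, flow now 28.
No augmenting path remains; maximum flow = 28.
By max-flow min-cut, the minimum cut capacity equals the max flow.
In the residual graph, reachable from Hall: {Hall}.
Min-cut edges: Hall→C1 (13), Hall→StairC (4), Hall→StairB (11); capacity 13 + 4 + 11 = 28.

28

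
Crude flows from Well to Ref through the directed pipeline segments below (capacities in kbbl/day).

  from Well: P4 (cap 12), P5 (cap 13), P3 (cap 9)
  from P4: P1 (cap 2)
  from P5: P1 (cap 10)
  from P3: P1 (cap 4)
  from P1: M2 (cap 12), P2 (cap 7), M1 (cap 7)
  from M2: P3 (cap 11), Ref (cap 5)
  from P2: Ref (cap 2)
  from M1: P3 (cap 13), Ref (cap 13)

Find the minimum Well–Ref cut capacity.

14

Augment Well→P4→P1→M2→Ref: bottleneck 2, flow now 2.
Augment Well→P5→P1→M2→Ref: bottleneck 3, flow now 5.
Augment Well→P5→P1→P2→Ref: bottleneck 2, flow now 7.
Augment Well→P5→P1→M1→Ref: bottleneck 5, flow now 12.
Augment Well→P3→P1→M1→Ref: bottleneck 2, flow now 14.
No augmenting path remains; maximum flow = 14.
By max-flow min-cut, the minimum cut capacity equals the max flow.
In the residual graph, reachable from Well: {Well, P4, P5, P3, P1, M2, P2}.
Min-cut edges: P1→M1 (7), M2→Ref (5), P2→Ref (2); capacity 7 + 5 + 2 = 14.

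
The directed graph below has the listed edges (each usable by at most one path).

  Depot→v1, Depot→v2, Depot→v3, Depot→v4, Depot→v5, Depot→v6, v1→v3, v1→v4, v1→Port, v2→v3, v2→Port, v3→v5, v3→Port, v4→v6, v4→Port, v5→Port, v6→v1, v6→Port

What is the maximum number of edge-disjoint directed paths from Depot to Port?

6

Assign every edge capacity 1; by Menger, the answer equals the max flow.
Path Depot→v1→Port (+1); total 1.
Path Depot→v2→Port (+1); total 2.
Path Depot→v3→Port (+1); total 3.
Path Depot→v4→Port (+1); total 4.
Path Depot→v5→Port (+1); total 5.
Path Depot→v6→Port (+1); total 6.
No residual Depot→Port path; max flow = 6.
Certifying cut of size 6: {Depot→v1, Depot→v2, Depot→v3, Depot→v4, Depot→v5, Depot→v6}.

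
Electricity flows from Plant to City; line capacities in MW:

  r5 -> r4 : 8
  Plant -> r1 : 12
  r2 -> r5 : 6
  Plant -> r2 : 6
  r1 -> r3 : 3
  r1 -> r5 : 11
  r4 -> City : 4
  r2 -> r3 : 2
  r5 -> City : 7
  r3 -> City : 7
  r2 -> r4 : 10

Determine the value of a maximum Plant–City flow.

Augment Plant→r1→r3→City: bottleneck 3, flow now 3.
Augment Plant→r1→r5→City: bottleneck 7, flow now 10.
Augment Plant→r2→r3→City: bottleneck 2, flow now 12.
Augment Plant→r2→r4→City: bottleneck 4, flow now 16.
No augmenting path remains; maximum flow = 16.
In the residual graph, reachable from Plant: {Plant, r1, r2, r4, r5}.
Min-cut edges: r1→r3 (3), r2→r3 (2), r4→City (4), r5→City (7); capacity 3 + 2 + 4 + 7 = 16.
This cut is saturated, so no flow can exceed 16.

16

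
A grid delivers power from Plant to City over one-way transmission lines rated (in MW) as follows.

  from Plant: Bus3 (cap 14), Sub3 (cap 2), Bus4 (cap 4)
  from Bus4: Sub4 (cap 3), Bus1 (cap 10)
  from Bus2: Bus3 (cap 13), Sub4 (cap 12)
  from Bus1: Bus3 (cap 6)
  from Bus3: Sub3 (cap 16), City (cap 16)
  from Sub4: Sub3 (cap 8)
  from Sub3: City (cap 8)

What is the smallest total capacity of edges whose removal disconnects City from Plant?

Augment Plant→Bus3→City: bottleneck 14, flow now 14.
Augment Plant→Sub3→City: bottleneck 2, flow now 16.
Augment Plant→Bus4→Bus1→Bus3→City: bottleneck 2, flow now 18.
Augment Plant→Bus4→Sub4→Sub3→City: bottleneck 2, flow now 20.
No augmenting path remains; maximum flow = 20.
By max-flow min-cut, the minimum cut capacity equals the max flow.
In the residual graph, reachable from Plant: {Plant}.
Min-cut edges: Plant→Bus4 (4), Plant→Bus3 (14), Plant→Sub3 (2); capacity 4 + 14 + 2 = 20.

20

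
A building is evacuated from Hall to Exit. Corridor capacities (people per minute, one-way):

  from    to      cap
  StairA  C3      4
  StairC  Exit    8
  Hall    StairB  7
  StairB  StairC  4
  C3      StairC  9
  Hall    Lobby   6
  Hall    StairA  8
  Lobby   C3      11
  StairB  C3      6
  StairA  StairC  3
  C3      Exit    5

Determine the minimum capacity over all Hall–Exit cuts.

Augment Hall→StairA→StairC→Exit: bottleneck 3, flow now 3.
Augment Hall→StairA→C3→Exit: bottleneck 4, flow now 7.
Augment Hall→StairB→StairC→Exit: bottleneck 4, flow now 11.
Augment Hall→StairB→C3→Exit: bottleneck 1, flow now 12.
Augment Hall→StairB→C3→StairC→Exit: bottleneck 1, flow now 13.
No augmenting path remains; maximum flow = 13.
By max-flow min-cut, the minimum cut capacity equals the max flow.
In the residual graph, reachable from Hall: {Hall, StairA, StairB, Lobby, StairC, C3}.
Min-cut edges: StairC→Exit (8), C3→Exit (5); capacity 8 + 5 = 13.

13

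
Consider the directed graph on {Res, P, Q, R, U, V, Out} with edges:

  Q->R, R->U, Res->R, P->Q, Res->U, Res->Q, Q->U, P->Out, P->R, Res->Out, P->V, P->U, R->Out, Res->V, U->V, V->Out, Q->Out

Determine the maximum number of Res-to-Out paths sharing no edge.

4

Assign every edge capacity 1; by Menger, the answer equals the max flow.
Path Res→Out (+1); total 1.
Path Res→Q→Out (+1); total 2.
Path Res→R→Out (+1); total 3.
Path Res→V→Out (+1); total 4.
No residual Res→Out path; max flow = 4.
Certifying cut of size 4: {Res→Out, Res→Q, Res→R, V→Out}.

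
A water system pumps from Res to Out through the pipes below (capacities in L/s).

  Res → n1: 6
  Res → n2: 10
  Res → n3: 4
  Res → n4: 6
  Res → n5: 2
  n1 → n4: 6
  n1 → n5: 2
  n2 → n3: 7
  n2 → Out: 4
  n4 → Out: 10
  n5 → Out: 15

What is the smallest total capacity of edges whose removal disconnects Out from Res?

Augment Res→n2→Out: bottleneck 4, flow now 4.
Augment Res→n4→Out: bottleneck 6, flow now 10.
Augment Res→n5→Out: bottleneck 2, flow now 12.
Augment Res→n1→n4→Out: bottleneck 4, flow now 16.
Augment Res→n1→n5→Out: bottleneck 2, flow now 18.
No augmenting path remains; maximum flow = 18.
By max-flow min-cut, the minimum cut capacity equals the max flow.
In the residual graph, reachable from Res: {Res, n2, n3}.
Min-cut edges: Res→n1 (6), Res→n4 (6), Res→n5 (2), n2→Out (4); capacity 6 + 6 + 2 + 4 = 18.

18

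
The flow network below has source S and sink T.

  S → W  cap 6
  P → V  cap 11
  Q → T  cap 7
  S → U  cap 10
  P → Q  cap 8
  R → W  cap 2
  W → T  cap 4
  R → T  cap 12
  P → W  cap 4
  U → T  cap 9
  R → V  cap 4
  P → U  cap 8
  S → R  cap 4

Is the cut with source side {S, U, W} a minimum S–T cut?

Yes — it is a minimum cut (capacity 17).

Given cut capacity: 4 + 9 + 4 = 17.
Augment S→R→T: bottleneck 4, flow now 4.
Augment S→U→T: bottleneck 9, flow now 13.
Augment S→W→T: bottleneck 4, flow now 17.
No augmenting path remains; maximum flow = 17.
Cut capacity 17 equals the max flow, so it is a minimum cut.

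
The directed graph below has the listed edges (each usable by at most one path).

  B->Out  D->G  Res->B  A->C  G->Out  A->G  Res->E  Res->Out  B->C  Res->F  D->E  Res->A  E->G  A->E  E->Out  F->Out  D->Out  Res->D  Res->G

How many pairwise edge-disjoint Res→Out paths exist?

Assign every edge capacity 1; by Menger, the answer equals the max flow.
Path Res→Out (+1); total 1.
Path Res→B→Out (+1); total 2.
Path Res→D→Out (+1); total 3.
Path Res→E→Out (+1); total 4.
Path Res→F→Out (+1); total 5.
Path Res→G→Out (+1); total 6.
No residual Res→Out path; max flow = 6.
Certifying cut of size 6: {E→Out, G→Out, Res→B, Res→D, Res→F, Res→Out}.

6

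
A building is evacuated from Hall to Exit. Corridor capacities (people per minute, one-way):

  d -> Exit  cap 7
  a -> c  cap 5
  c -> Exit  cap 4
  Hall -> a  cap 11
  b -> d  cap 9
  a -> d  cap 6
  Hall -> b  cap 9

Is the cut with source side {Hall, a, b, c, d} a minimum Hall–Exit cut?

Yes — it is a minimum cut (capacity 11).

Given cut capacity: 4 + 7 = 11.
Augment Hall→a→c→Exit: bottleneck 4, flow now 4.
Augment Hall→a→d→Exit: bottleneck 6, flow now 10.
Augment Hall→b→d→Exit: bottleneck 1, flow now 11.
No augmenting path remains; maximum flow = 11.
Cut capacity 11 equals the max flow, so it is a minimum cut.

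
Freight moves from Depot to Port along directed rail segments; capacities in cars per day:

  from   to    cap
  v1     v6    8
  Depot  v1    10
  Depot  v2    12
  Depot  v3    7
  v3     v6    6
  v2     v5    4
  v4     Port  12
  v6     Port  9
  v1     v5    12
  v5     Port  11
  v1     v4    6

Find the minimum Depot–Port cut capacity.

20

Augment Depot→v1→v4→Port: bottleneck 6, flow now 6.
Augment Depot→v1→v5→Port: bottleneck 4, flow now 10.
Augment Depot→v2→v5→Port: bottleneck 4, flow now 14.
Augment Depot→v3→v6→Port: bottleneck 6, flow now 20.
No augmenting path remains; maximum flow = 20.
By max-flow min-cut, the minimum cut capacity equals the max flow.
In the residual graph, reachable from Depot: {Depot, v2, v3}.
Min-cut edges: Depot→v1 (10), v2→v5 (4), v3→v6 (6); capacity 10 + 4 + 6 = 20.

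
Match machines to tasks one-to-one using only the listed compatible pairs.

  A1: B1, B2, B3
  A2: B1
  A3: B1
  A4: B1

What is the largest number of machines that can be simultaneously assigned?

Unit-capacity flow: source→left, listed edges, right→sink; max matching = max flow.
Augmenting path A1→B1 (+1); matched 1.
Augmenting path A2→B1→A1→B2 (+1); matched 2.
No augmenting path remains; maximum matching = 2.
König certificate: {A1, B1} is a vertex cover of size 2 (every listed pair touches it), so no matching can be larger.

2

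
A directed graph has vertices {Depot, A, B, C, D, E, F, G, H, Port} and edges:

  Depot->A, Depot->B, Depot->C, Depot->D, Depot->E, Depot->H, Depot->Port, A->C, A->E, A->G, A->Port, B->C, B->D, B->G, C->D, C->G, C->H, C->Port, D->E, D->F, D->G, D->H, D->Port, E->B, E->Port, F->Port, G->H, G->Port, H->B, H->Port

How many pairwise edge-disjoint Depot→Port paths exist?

7

Assign every edge capacity 1; by Menger, the answer equals the max flow.
Path Depot→Port (+1); total 1.
Path Depot→A→Port (+1); total 2.
Path Depot→C→Port (+1); total 3.
Path Depot→D→Port (+1); total 4.
Path Depot→E→Port (+1); total 5.
Path Depot→H→Port (+1); total 6.
Path Depot→B→G→Port (+1); total 7.
No residual Depot→Port path; max flow = 7.
Certifying cut of size 7: {Depot→A, Depot→B, Depot→C, Depot→D, Depot→E, Depot→H, Depot→Port}.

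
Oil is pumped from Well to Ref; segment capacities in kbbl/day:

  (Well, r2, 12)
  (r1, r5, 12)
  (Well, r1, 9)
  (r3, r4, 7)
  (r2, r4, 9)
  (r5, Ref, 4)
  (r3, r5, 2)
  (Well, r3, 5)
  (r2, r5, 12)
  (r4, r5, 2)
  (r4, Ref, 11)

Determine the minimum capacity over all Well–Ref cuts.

Augment Well→r1→r5→Ref: bottleneck 4, flow now 4.
Augment Well→r2→r4→Ref: bottleneck 9, flow now 13.
Augment Well→r3→r4→Ref: bottleneck 2, flow now 15.
No augmenting path remains; maximum flow = 15.
By max-flow min-cut, the minimum cut capacity equals the max flow.
In the residual graph, reachable from Well: {Well, r1, r2, r3, r4, r5}.
Min-cut edges: r4→Ref (11), r5→Ref (4); capacity 11 + 4 = 15.

15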